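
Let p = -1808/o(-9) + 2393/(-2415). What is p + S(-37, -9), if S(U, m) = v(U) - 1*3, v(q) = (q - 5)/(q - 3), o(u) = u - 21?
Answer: 184589/3220 ≈ 57.326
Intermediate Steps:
o(u) = -21 + u
v(q) = (-5 + q)/(-3 + q)
S(U, m) = -3 + (-5 + U)/(-3 + U) (S(U, m) = (-5 + U)/(-3 + U) - 1*3 = (-5 + U)/(-3 + U) - 3 = -3 + (-5 + U)/(-3 + U))
p = 47717/805 (p = -1808/(-21 - 9) + 2393/(-2415) = -1808/(-30) + 2393*(-1/2415) = -1808*(-1/30) - 2393/2415 = 904/15 - 2393/2415 = 47717/805 ≈ 59.276)
p + S(-37, -9) = 47717/805 + 2*(2 - 1*(-37))/(-3 - 37) = 47717/805 + 2*(2 + 37)/(-40) = 47717/805 + 2*(-1/40)*39 = 47717/805 - 39/20 = 184589/3220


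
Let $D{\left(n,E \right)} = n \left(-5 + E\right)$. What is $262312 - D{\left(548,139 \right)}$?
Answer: $188880$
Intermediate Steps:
$262312 - D{\left(548,139 \right)} = 262312 - 548 \left(-5 + 139\right) = 262312 - 548 \cdot 134 = 262312 - 73432 = 188880$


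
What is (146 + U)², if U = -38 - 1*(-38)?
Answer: 21316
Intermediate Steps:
U = 0 (U = -38 + 38 = 0)
(146 + U)² = (146 + 0)² = 146² = 21316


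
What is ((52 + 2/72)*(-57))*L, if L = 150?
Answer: -889675/2 ≈ -4.4484e+5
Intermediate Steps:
((52 + 2/72)*(-57))*L = ((52 + 2/72)*(-57))*150 = ((52 + 2*(1/72))*(-57))*150 = ((52 + 1/36)*(-57))*150 = ((1873/36)*(-57))*150 = -35587/12*150 = -889675/2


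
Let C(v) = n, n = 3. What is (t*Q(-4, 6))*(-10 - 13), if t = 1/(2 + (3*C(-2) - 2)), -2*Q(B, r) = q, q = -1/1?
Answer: -23/18 ≈ -1.2778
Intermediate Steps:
q = -1 (q = -1*1 = -1)
C(v) = 3
Q(B, r) = ½ (Q(B, r) = -½*(-1) = ½)
t = ⅑ (t = 1/(2 + (3*3 - 2)) = 1/(2 + (9 - 2)) = 1/(2 + 7) = 1/9 = ⅑ ≈ 0.11111)
(t*Q(-4, 6))*(-10 - 13) = ((⅑)*(½))*(-10 - 13) = (1/18)*(-23) = -23/18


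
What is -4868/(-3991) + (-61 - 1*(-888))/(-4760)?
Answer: 19871123/18997160 ≈ 1.0460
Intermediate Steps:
-4868/(-3991) + (-61 - 1*(-888))/(-4760) = -4868*(-1/3991) + (-61 + 888)*(-1/4760) = 4868/3991 + 827*(-1/4760) = 4868/3991 - 827/4760 = 19871123/18997160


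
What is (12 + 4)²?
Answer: 256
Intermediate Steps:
(12 + 4)² = 16² = 256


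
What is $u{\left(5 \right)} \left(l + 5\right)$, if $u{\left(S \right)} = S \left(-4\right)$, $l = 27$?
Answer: $-640$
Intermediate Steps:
$u{\left(S \right)} = - 4 S$
$u{\left(5 \right)} \left(l + 5\right) = \left(-4\right) 5 \left(27 + 5\right) = \left(-20\right) 32 = -640$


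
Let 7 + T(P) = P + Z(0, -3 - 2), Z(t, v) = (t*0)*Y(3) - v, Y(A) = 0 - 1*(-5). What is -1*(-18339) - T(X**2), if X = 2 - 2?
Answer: 18341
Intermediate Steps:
Y(A) = 5 (Y(A) = 0 + 5 = 5)
Z(t, v) = -v (Z(t, v) = (t*0)*5 - v = 0*5 - v = 0 - v = -v)
X = 0
T(P) = -2 + P (T(P) = -7 + (P - (-3 - 2)) = -7 + (P - 1*(-5)) = -7 + (P + 5) = -7 + (5 + P) = -2 + P)
-1*(-18339) - T(X**2) = -1*(-18339) - (-2 + 0**2) = 18339 - (-2 + 0) = 18339 - 1*(-2) = 18339 + 2 = 18341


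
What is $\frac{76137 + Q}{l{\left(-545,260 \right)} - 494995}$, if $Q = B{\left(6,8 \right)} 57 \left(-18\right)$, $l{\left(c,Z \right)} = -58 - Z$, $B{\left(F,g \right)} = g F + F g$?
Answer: $\frac{22359}{495313} \approx 0.045141$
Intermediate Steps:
$B{\left(F,g \right)} = 2 F g$ ($B{\left(F,g \right)} = F g + F g = 2 F g$)
$Q = -98496$ ($Q = 2 \cdot 6 \cdot 8 \cdot 57 \left(-18\right) = 96 \cdot 57 \left(-18\right) = 5472 \left(-18\right) = -98496$)
$\frac{76137 + Q}{l{\left(-545,260 \right)} - 494995} = \frac{76137 - 98496}{\left(-58 - 260\right) - 494995} = - \frac{22359}{\left(-58 - 260\right) - 494995} = - \frac{22359}{-318 - 494995} = - \frac{22359}{-495313} = \left(-22359\right) \left(- \frac{1}{495313}\right) = \frac{22359}{495313}$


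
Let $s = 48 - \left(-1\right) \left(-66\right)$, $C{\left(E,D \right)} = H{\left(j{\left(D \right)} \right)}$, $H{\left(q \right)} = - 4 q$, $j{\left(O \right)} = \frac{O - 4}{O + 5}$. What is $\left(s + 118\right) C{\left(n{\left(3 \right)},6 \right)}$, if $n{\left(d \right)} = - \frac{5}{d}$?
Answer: $- \frac{800}{11} \approx -72.727$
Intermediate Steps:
$j{\left(O \right)} = \frac{-4 + O}{5 + O}$
$C{\left(E,D \right)} = - \frac{4 \left(-4 + D\right)}{5 + D}$ ($C{\left(E,D \right)} = - 4 \frac{-4 + D}{5 + D} = - \frac{4 \left(-4 + D\right)}{5 + D}$)
$s = -18$ ($s = 48 - 66 = -18$)
$\left(s + 118\right) C{\left(n{\left(3 \right)},6 \right)} = \left(-18 + 118\right) \frac{4 \left(4 - 6\right)}{5 + 6} = 100 \frac{4 \left(4 - 6\right)}{11} = 100 \cdot 4 \cdot \frac{1}{11} \left(-2\right) = 100 \left(- \frac{8}{11}\right) = - \frac{800}{11}$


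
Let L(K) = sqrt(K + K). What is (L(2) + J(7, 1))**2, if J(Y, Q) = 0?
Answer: 4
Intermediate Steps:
L(K) = sqrt(2)*sqrt(K) (L(K) = sqrt(2*K) = sqrt(2)*sqrt(K))
(L(2) + J(7, 1))**2 = (sqrt(2)*sqrt(2) + 0)**2 = (2 + 0)**2 = 2**2 = 4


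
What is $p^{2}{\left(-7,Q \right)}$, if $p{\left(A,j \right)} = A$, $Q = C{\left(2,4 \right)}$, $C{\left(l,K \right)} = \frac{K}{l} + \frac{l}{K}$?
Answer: $49$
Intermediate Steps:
$Q = \frac{5}{2}$ ($Q = \frac{4}{2} + \frac{2}{4} = 4 \cdot \frac{1}{2} + 2 \cdot \frac{1}{4} = 2 + \frac{1}{2} = \frac{5}{2} \approx 2.5$)
$p^{2}{\left(-7,Q \right)} = \left(-7\right)^{2} = 49$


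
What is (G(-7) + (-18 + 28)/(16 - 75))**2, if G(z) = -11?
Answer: 434281/3481 ≈ 124.76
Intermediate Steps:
(G(-7) + (-18 + 28)/(16 - 75))**2 = (-11 + (-18 + 28)/(16 - 75))**2 = (-11 + 10/(-59))**2 = (-11 + 10*(-1/59))**2 = (-11 - 10/59)**2 = (-659/59)**2 = 434281/3481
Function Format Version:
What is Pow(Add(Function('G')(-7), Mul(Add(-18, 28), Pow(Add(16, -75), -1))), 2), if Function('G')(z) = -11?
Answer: Rational(434281, 3481) ≈ 124.76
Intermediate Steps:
Pow(Add(Function('G')(-7), Mul(Add(-18, 28), Pow(Add(16, -75), -1))), 2) = Pow(Add(-11, Mul(Add(-18, 28), Pow(Add(16, -75), -1))), 2) = Pow(Add(-11, Mul(10, Pow(-59, -1))), 2) = Pow(Add(-11, Mul(10, Rational(-1, 59))), 2) = Pow(Add(-11, Rational(-10, 59)), 2) = Pow(Rational(-659, 59), 2) = Rational(434281, 3481)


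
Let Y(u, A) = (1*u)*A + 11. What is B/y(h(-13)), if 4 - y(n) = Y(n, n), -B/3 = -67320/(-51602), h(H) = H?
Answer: 2295/103204 ≈ 0.022238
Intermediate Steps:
Y(u, A) = 11 + A*u (Y(u, A) = u*A + 11 = A*u + 11 = 11 + A*u)
B = -100980/25801 (B = -(-201960)/(-51602) = -(-201960)*(-1)/51602 = -3*33660/25801 = -100980/25801 ≈ -3.9138)
y(n) = -7 - n**2 (y(n) = 4 - (11 + n*n) = 4 - (11 + n**2) = 4 + (-11 - n**2) = -7 - n**2)
B/y(h(-13)) = -100980/(25801*(-7 - 1*(-13)**2)) = -100980/(25801*(-7 - 1*169)) = -100980/(25801*(-7 - 169)) = -100980/25801/(-176) = -100980/25801*(-1/176) = 2295/103204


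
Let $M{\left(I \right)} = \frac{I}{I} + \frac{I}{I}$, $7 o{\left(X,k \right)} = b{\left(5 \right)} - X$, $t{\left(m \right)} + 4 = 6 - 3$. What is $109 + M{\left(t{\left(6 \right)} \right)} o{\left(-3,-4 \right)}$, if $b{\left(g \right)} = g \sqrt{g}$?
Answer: $\frac{769}{7} + \frac{10 \sqrt{5}}{7} \approx 113.05$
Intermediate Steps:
$b{\left(g \right)} = g^{\frac{3}{2}}$
$t{\left(m \right)} = -1$ ($t{\left(m \right)} = -4 + \left(6 - 3\right) = -4 + 3 = -1$)
$o{\left(X,k \right)} = - \frac{X}{7} + \frac{5 \sqrt{5}}{7}$ ($o{\left(X,k \right)} = \frac{5^{\frac{3}{2}} - X}{7} = \frac{5 \sqrt{5} - X}{7} = \frac{- X + 5 \sqrt{5}}{7} = - \frac{X}{7} + \frac{5 \sqrt{5}}{7}$)
$M{\left(I \right)} = 2$ ($M{\left(I \right)} = 1 + 1 = 2$)
$109 + M{\left(t{\left(6 \right)} \right)} o{\left(-3,-4 \right)} = 109 + 2 \left(\left(- \frac{1}{7}\right) \left(-3\right) + \frac{5 \sqrt{5}}{7}\right) = 109 + 2 \left(\frac{3}{7} + \frac{5 \sqrt{5}}{7}\right) = 109 + \left(\frac{6}{7} + \frac{10 \sqrt{5}}{7}\right) = \frac{769}{7} + \frac{10 \sqrt{5}}{7}$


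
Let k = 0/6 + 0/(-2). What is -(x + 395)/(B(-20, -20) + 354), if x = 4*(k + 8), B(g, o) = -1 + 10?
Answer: -427/363 ≈ -1.1763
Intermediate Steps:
B(g, o) = 9
k = 0 (k = 0*(1/6) + 0*(-1/2) = 0 + 0 = 0)
x = 32 (x = 4*(0 + 8) = 4*8 = 32)
-(x + 395)/(B(-20, -20) + 354) = -(32 + 395)/(9 + 354) = -427/363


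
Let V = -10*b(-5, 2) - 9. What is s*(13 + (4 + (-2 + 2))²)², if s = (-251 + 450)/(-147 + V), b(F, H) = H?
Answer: -167359/176 ≈ -950.90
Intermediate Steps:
V = -29 (V = -10*2 - 9 = -20 - 9 = -29)
s = -199/176 (s = (-251 + 450)/(-147 - 29) = 199/(-176) = 199*(-1/176) = -199/176 ≈ -1.1307)
s*(13 + (4 + (-2 + 2))²)² = -199*(13 + (4 + (-2 + 2))²)²/176 = -199*(13 + (4 + 0)²)²/176 = -199*(13 + 4²)²/176 = -199*(13 + 16)²/176 = -199/176*29² = -199/176*841 = -167359/176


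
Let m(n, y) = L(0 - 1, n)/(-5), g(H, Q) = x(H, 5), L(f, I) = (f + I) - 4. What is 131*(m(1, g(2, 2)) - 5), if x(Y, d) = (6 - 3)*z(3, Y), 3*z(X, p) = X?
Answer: -2751/5 ≈ -550.20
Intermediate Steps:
L(f, I) = -4 + I + f (L(f, I) = (I + f) - 4 = -4 + I + f)
z(X, p) = X/3
x(Y, d) = 3 (x(Y, d) = (6 - 3)*((⅓)*3) = 3*1 = 3)
g(H, Q) = 3
m(n, y) = 1 - n/5 (m(n, y) = (-4 + n + (0 - 1))/(-5) = (-4 + n - 1)*(-⅕) = (-5 + n)*(-⅕) = 1 - n/5)
131*(m(1, g(2, 2)) - 5) = 131*((1 - ⅕*1) - 5) = 131*((1 - ⅕) - 5) = 131*(⅘ - 5) = 131*(-21/5) = -2751/5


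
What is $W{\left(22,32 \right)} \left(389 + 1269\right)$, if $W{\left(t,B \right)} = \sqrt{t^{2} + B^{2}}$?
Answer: $3316 \sqrt{377} \approx 64385.0$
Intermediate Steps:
$W{\left(t,B \right)} = \sqrt{B^{2} + t^{2}}$
$W{\left(22,32 \right)} \left(389 + 1269\right) = \sqrt{32^{2} + 22^{2}} \left(389 + 1269\right) = \sqrt{1024 + 484} \cdot 1658 = \sqrt{1508} \cdot 1658 = 2 \sqrt{377} \cdot 1658 = 3316 \sqrt{377}$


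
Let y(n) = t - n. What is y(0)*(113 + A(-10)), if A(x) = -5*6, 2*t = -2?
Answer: -83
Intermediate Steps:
t = -1 (t = (½)*(-2) = -1)
y(n) = -1 - n
A(x) = -30
y(0)*(113 + A(-10)) = (-1 - 1*0)*(113 - 30) = (-1 + 0)*83 = -1*83 = -83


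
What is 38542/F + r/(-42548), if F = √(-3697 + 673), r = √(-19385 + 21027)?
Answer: -√1642/42548 - 2753*I*√21/18 ≈ -0.00095237 - 700.88*I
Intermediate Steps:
r = √1642 ≈ 40.522
F = 12*I*√21 (F = √(-3024) = 12*I*√21 ≈ 54.991*I)
38542/F + r/(-42548) = 38542/((12*I*√21)) + √1642/(-42548) = 38542*(-I*√21/252) + √1642*(-1/42548) = -2753*I*√21/18 - √1642/42548 = -√1642/42548 - 2753*I*√21/18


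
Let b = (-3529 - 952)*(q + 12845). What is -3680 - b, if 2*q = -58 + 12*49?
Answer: 58742230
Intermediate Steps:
q = 265 (q = (-58 + 12*49)/2 = (-58 + 588)/2 = (½)*530 = 265)
b = -58745910 (b = (-3529 - 952)*(265 + 12845) = -4481*13110 = -58745910)
-3680 - b = -3680 - 1*(-58745910) = -3680 + 58745910 = 58742230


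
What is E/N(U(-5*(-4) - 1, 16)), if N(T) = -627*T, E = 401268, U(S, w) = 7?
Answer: -19108/209 ≈ -91.426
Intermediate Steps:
E/N(U(-5*(-4) - 1, 16)) = 401268/((-627*7)) = 401268/(-4389) = 401268*(-1/4389) = -19108/209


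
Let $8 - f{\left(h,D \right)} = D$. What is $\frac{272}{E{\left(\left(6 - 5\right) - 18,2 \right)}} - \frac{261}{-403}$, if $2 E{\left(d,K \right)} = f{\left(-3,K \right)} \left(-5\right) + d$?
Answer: $- \frac{206965}{18941} \approx -10.927$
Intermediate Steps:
$f{\left(h,D \right)} = 8 - D$
$E{\left(d,K \right)} = -20 + \frac{d}{2} + \frac{5 K}{2}$ ($E{\left(d,K \right)} = \frac{\left(8 - K\right) \left(-5\right) + d}{2} = \frac{\left(-40 + 5 K\right) + d}{2} = \frac{-40 + d + 5 K}{2} = -20 + \frac{d}{2} + \frac{5 K}{2}$)
$\frac{272}{E{\left(\left(6 - 5\right) - 18,2 \right)}} - \frac{261}{-403} = \frac{272}{-20 + \frac{\left(6 - 5\right) - 18}{2} + \frac{5}{2} \cdot 2} - \frac{261}{-403} = \frac{272}{-20 + \frac{\left(6 - 5\right) - 18}{2} + 5} - - \frac{261}{403} = \frac{272}{-20 + \frac{1 - 18}{2} + 5} + \frac{261}{403} = \frac{272}{-20 + \frac{1}{2} \left(-17\right) + 5} + \frac{261}{403} = \frac{272}{-20 - \frac{17}{2} + 5} + \frac{261}{403} = \frac{272}{- \frac{47}{2}} + \frac{261}{403} = 272 \left(- \frac{2}{47}\right) + \frac{261}{403} = - \frac{544}{47} + \frac{261}{403} = - \frac{206965}{18941}$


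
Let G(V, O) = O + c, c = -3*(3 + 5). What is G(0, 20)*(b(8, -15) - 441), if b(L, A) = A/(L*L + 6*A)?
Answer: 22902/13 ≈ 1761.7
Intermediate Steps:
c = -24 (c = -3*8 = -24)
G(V, O) = -24 + O (G(V, O) = O - 24 = -24 + O)
b(L, A) = A/(L² + 6*A)
G(0, 20)*(b(8, -15) - 441) = (-24 + 20)*(-15/(8² + 6*(-15)) - 441) = -4*(-15/(64 - 90) - 441) = -4*(-15/(-26) - 441) = -4*(-15*(-1/26) - 441) = -4*(15/26 - 441) = -4*(-11451/26) = 22902/13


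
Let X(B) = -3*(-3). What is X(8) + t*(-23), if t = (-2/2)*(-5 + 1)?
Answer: -83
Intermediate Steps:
t = 4 (t = -2*1/2*(-4) = -1*(-4) = 4)
X(B) = 9
X(8) + t*(-23) = 9 + 4*(-23) = 9 - 92 = -83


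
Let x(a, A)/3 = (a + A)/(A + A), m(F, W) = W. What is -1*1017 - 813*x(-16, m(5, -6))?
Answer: -10977/2 ≈ -5488.5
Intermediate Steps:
x(a, A) = 3*(A + a)/(2*A) (x(a, A) = 3*((a + A)/(A + A)) = 3*((A + a)/((2*A))) = 3*((A + a)*(1/(2*A))) = 3*((A + a)/(2*A)) = 3*(A + a)/(2*A))
-1*1017 - 813*x(-16, m(5, -6)) = -1*1017 - 2439*(-6 - 16)/(2*(-6)) = -1017 - 2439*(-1)*(-22)/(2*6) = -1017 - 813*11/2 = -1017 - 8943/2 = -10977/2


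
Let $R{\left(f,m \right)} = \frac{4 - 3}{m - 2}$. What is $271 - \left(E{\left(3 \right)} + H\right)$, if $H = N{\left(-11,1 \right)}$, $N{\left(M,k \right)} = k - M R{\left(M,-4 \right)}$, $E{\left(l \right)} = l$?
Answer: $\frac{1613}{6} \approx 268.83$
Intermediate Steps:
$R{\left(f,m \right)} = \frac{1}{-2 + m}$ ($R{\left(f,m \right)} = 1 \frac{1}{-2 + m} = \frac{1}{-2 + m}$)
$N{\left(M,k \right)} = k + \frac{M}{6}$ ($N{\left(M,k \right)} = k - \frac{M}{-2 - 4} = k - \frac{M}{-6} = k - M \left(- \frac{1}{6}\right) = k - - \frac{M}{6} = k + \frac{M}{6}$)
$H = - \frac{5}{6}$ ($H = 1 + \frac{1}{6} \left(-11\right) = 1 - \frac{11}{6} = - \frac{5}{6} \approx -0.83333$)
$271 - \left(E{\left(3 \right)} + H\right) = 271 - \left(3 - \frac{5}{6}\right) = 271 - \frac{13}{6} = \frac{1613}{6}$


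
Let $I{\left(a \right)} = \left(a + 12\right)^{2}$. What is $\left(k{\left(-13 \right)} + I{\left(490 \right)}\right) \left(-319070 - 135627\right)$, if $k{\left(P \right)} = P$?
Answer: $-114579551727$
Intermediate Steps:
$I{\left(a \right)} = \left(12 + a\right)^{2}$
$\left(k{\left(-13 \right)} + I{\left(490 \right)}\right) \left(-319070 - 135627\right) = \left(-13 + \left(12 + 490\right)^{2}\right) \left(-319070 - 135627\right) = \left(-13 + 502^{2}\right) \left(-454697\right) = \left(-13 + 252004\right) \left(-454697\right) = 251991 \left(-454697\right) = -114579551727$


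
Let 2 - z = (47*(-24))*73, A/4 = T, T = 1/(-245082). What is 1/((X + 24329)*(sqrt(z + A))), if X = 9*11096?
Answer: sqrt(77283247890534)/313300475931128 ≈ 2.8060e-8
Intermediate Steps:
X = 99864
T = -1/245082 ≈ -4.0803e-6
A = -2/122541 (A = 4*(-1/245082) = -2/122541 ≈ -1.6321e-5)
z = 82346 (z = 2 - 47*(-24)*73 = 2 - (-1128)*73 = 2 - 1*(-82344) = 2 + 82344 = 82346)
1/((X + 24329)*(sqrt(z + A))) = 1/((99864 + 24329)*(sqrt(82346 - 2/122541))) = 1/(124193*(sqrt(10090761184/122541))) = 1/(124193*((4*sqrt(77283247890534)/122541))) = (sqrt(77283247890534)/2522690296)/124193 = sqrt(77283247890534)/313300475931128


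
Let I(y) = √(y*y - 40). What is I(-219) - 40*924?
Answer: -36960 + √47921 ≈ -36741.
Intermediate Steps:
I(y) = √(-40 + y²) (I(y) = √(y² - 40) = √(-40 + y²))
I(-219) - 40*924 = √(-40 + (-219)²) - 40*924 = √(-40 + 47961) - 1*36960 = √47921 - 36960 = -36960 + √47921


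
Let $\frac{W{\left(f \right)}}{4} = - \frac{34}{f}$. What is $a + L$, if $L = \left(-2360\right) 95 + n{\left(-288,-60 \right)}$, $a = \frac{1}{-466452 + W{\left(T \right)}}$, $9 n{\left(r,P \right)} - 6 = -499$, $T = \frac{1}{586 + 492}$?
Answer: $- \frac{1237334706589}{5517540} \approx -2.2425 \cdot 10^{5}$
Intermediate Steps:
$T = \frac{1}{1078} \approx 0.00092764$
$n{\left(r,P \right)} = - \frac{493}{9}$ ($n{\left(r,P \right)} = \frac{2}{3} + \frac{1}{9} \left(-499\right) = \frac{2}{3} - \frac{499}{9} = - \frac{493}{9}$)
$W{\left(f \right)} = - \frac{136}{f}$ ($W{\left(f \right)} = 4 \left(- \frac{34}{f}\right) = - \frac{136}{f}$)
$a = - \frac{1}{613060}$ ($a = \frac{1}{-466452 - 136 \frac{1}{\frac{1}{1078}}} = \frac{1}{-466452 - 146608} = \frac{1}{-613060} = - \frac{1}{613060} \approx -1.6312 \cdot 10^{-6}$)
$L = - \frac{2018293}{9}$ ($L = \left(-2360\right) 95 - \frac{493}{9} = -224200 - \frac{493}{9} = - \frac{2018293}{9} \approx -2.2425 \cdot 10^{5}$)
$a + L = - \frac{1}{613060} - \frac{2018293}{9} = - \frac{1237334706589}{5517540}$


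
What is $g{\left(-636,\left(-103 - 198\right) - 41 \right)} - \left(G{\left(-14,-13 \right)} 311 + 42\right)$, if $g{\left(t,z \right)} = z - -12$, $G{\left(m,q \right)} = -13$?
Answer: $3671$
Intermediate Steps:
$g{\left(t,z \right)} = 12 + z$ ($g{\left(t,z \right)} = z + 12 = 12 + z$)
$g{\left(-636,\left(-103 - 198\right) - 41 \right)} - \left(G{\left(-14,-13 \right)} 311 + 42\right) = \left(12 - 342\right) - \left(\left(-13\right) 311 + 42\right) = \left(12 - 342\right) - \left(-4043 + 42\right) = \left(12 - 342\right) - -4001 = -330 + 4001 = 3671$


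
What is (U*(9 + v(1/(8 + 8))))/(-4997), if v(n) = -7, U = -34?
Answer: 68/4997 ≈ 0.013608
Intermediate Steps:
(U*(9 + v(1/(8 + 8))))/(-4997) = -34*(9 - 7)/(-4997) = -34*2*(-1/4997) = -68*(-1/4997) = 68/4997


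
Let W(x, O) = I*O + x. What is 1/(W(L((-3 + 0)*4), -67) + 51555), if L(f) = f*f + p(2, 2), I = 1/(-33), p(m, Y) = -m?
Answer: 33/1706068 ≈ 1.9343e-5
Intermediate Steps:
I = -1/33 ≈ -0.030303
L(f) = -2 + f**2 (L(f) = f*f - 1*2 = f**2 - 2 = -2 + f**2)
W(x, O) = x - O/33 (W(x, O) = -O/33 + x = x - O/33)
1/(W(L((-3 + 0)*4), -67) + 51555) = 1/(((-2 + ((-3 + 0)*4)**2) - 1/33*(-67)) + 51555) = 1/(((-2 + (-3*4)**2) + 67/33) + 51555) = 1/(((-2 + (-12)**2) + 67/33) + 51555) = 1/(((-2 + 144) + 67/33) + 51555) = 1/((142 + 67/33) + 51555) = 1/(4753/33 + 51555) = 1/(1706068/33) = 33/1706068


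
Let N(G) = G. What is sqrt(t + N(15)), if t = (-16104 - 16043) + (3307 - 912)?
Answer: I*sqrt(29737) ≈ 172.44*I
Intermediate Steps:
t = -29752 (t = -32147 + 2395 = -29752)
sqrt(t + N(15)) = sqrt(-29752 + 15) = sqrt(-29737) = I*sqrt(29737)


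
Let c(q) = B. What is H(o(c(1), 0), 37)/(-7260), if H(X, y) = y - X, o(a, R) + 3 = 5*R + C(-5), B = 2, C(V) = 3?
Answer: -37/7260 ≈ -0.0050964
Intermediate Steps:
c(q) = 2
o(a, R) = 5*R (o(a, R) = -3 + (5*R + 3) = -3 + (3 + 5*R) = 5*R)
H(o(c(1), 0), 37)/(-7260) = (37 - 5*0)/(-7260) = (37 - 1*0)*(-1/7260) = (37 + 0)*(-1/7260) = 37*(-1/7260) = -37/7260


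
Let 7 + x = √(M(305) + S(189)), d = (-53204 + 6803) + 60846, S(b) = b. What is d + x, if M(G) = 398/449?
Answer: 14438 + √38281291/449 ≈ 14452.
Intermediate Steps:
M(G) = 398/449 (M(G) = 398*(1/449) = 398/449)
d = 14445 (d = -46401 + 60846 = 14445)
x = -7 + √38281291/449 (x = -7 + √(398/449 + 189) = -7 + √(85259/449) = -7 + √38281291/449 ≈ 6.7799)
d + x = 14445 + (-7 + √38281291/449) = 14438 + √38281291/449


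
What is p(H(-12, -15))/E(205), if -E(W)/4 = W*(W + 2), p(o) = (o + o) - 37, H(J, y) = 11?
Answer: 1/11316 ≈ 8.8370e-5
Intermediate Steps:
p(o) = -37 + 2*o (p(o) = 2*o - 37 = -37 + 2*o)
E(W) = -4*W*(2 + W) (E(W) = -4*W*(W + 2) = -4*W*(2 + W))
p(H(-12, -15))/E(205) = (-37 + 2*11)/((-4*205*(2 + 205))) = (-37 + 22)/((-4*205*207)) = -15/(-169740) = -15*(-1/169740) = 1/11316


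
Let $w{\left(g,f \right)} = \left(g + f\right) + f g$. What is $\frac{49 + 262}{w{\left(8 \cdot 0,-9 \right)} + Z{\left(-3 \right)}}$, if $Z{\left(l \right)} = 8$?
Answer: $-311$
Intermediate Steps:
$w{\left(g,f \right)} = f + g + f g$ ($w{\left(g,f \right)} = \left(f + g\right) + f g = f + g + f g$)
$\frac{49 + 262}{w{\left(8 \cdot 0,-9 \right)} + Z{\left(-3 \right)}} = \frac{49 + 262}{\left(-9 + 8 \cdot 0 - 9 \cdot 8 \cdot 0\right) + 8} = \frac{311}{\left(-9 + 0 - 0\right) + 8} = \frac{311}{\left(-9 + 0 + 0\right) + 8} = \frac{311}{-9 + 8} = \frac{311}{-1} = 311 \left(-1\right) = -311$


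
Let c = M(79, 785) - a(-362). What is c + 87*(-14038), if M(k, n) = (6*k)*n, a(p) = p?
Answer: -848854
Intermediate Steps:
M(k, n) = 6*k*n
c = 372452 (c = 6*79*785 - 1*(-362) = 372090 + 362 = 372452)
c + 87*(-14038) = 372452 + 87*(-14038) = 372452 - 1221306 = -848854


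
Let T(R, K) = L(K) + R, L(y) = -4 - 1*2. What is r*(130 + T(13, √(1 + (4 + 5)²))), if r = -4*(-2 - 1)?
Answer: 1644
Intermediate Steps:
L(y) = -6 (L(y) = -4 - 2 = -6)
T(R, K) = -6 + R
r = 12 (r = -4*(-3) = 12)
r*(130 + T(13, √(1 + (4 + 5)²))) = 12*(130 + (-6 + 13)) = 12*(130 + 7) = 12*137 = 1644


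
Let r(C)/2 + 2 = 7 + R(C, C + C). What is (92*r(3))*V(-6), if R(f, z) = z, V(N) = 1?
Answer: 2024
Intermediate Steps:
r(C) = 10 + 4*C (r(C) = -4 + 2*(7 + (C + C)) = -4 + 2*(7 + 2*C) = -4 + (14 + 4*C) = 10 + 4*C)
(92*r(3))*V(-6) = (92*(10 + 4*3))*1 = (92*(10 + 12))*1 = (92*22)*1 = 2024*1 = 2024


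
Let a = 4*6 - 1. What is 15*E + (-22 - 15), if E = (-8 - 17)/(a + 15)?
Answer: -1781/38 ≈ -46.868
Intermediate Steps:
a = 23 (a = 24 - 1 = 23)
E = -25/38 (E = (-8 - 17)/(23 + 15) = -25/38 ≈ -0.65790)
15*E + (-22 - 15) = 15*(-25/38) + (-22 - 15) = -375/38 - 37 = -1781/38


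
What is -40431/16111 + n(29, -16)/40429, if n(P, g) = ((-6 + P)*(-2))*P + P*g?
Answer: -1663552477/651351619 ≈ -2.5540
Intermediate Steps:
n(P, g) = P*g + P*(12 - 2*P) (n(P, g) = (12 - 2*P)*P + P*g = P*(12 - 2*P) + P*g = P*g + P*(12 - 2*P))
-40431/16111 + n(29, -16)/40429 = -40431/16111 + (29*(12 - 16 - 2*29))/40429 = -40431*1/16111 + (29*(12 - 16 - 58))*(1/40429) = -40431/16111 + (29*(-62))*(1/40429) = -40431/16111 - 1798*1/40429 = -40431/16111 - 1798/40429 = -1663552477/651351619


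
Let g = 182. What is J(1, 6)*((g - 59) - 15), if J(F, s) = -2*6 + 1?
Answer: -1188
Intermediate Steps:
J(F, s) = -11 (J(F, s) = -12 + 1 = -11)
J(1, 6)*((g - 59) - 15) = -11*((182 - 59) - 15) = -11*(123 - 15) = -11*108 = -1188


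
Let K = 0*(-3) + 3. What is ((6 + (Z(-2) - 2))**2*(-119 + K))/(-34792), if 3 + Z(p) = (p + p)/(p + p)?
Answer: 58/4349 ≈ 0.013336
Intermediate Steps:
Z(p) = -2 (Z(p) = -3 + (p + p)/(p + p) = -3 + (2*p)/((2*p)) = -3 + (2*p)*(1/(2*p)) = -3 + 1 = -2)
K = 3 (K = 0 + 3 = 3)
((6 + (Z(-2) - 2))**2*(-119 + K))/(-34792) = ((6 + (-2 - 2))**2*(-119 + 3))/(-34792) = ((6 - 4)**2*(-116))*(-1/34792) = (2**2*(-116))*(-1/34792) = (4*(-116))*(-1/34792) = -464*(-1/34792) = 58/4349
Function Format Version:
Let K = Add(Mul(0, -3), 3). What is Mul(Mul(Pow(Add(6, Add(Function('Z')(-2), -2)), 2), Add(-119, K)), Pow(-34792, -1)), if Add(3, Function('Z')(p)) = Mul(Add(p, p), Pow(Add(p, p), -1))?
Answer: Rational(58, 4349) ≈ 0.013336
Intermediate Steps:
Function('Z')(p) = -2 (Function('Z')(p) = Add(-3, Mul(Add(p, p), Pow(Add(p, p), -1))) = Add(-3, Mul(Mul(2, p), Pow(Mul(2, p), -1))) = Add(-3, Mul(Mul(2, p), Mul(Rational(1, 2), Pow(p, -1)))) = Add(-3, 1) = -2)
K = 3 (K = Add(0, 3) = 3)
Mul(Mul(Pow(Add(6, Add(Function('Z')(-2), -2)), 2), Add(-119, K)), Pow(-34792, -1)) = Mul(Mul(Pow(Add(6, Add(-2, -2)), 2), Add(-119, 3)), Pow(-34792, -1)) = Mul(Mul(Pow(Add(6, -4), 2), -116), Rational(-1, 34792)) = Mul(Mul(Pow(2, 2), -116), Rational(-1, 34792)) = Mul(Mul(4, -116), Rational(-1, 34792)) = Mul(-464, Rational(-1, 34792)) = Rational(58, 4349)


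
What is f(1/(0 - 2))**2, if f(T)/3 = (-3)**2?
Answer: 729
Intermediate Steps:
f(T) = 27 (f(T) = 3*(-3)**2 = 3*9 = 27)
f(1/(0 - 2))**2 = 27**2 = 729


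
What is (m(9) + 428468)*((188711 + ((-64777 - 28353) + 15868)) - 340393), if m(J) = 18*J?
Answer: -98132266720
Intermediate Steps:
(m(9) + 428468)*((188711 + ((-64777 - 28353) + 15868)) - 340393) = (18*9 + 428468)*((188711 + ((-64777 - 28353) + 15868)) - 340393) = (162 + 428468)*((188711 + (-93130 + 15868)) - 340393) = 428630*((188711 - 77262) - 340393) = 428630*(111449 - 340393) = 428630*(-228944) = -98132266720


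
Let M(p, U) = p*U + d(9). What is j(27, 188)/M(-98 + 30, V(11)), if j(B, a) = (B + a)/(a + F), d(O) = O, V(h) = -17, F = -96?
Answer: 43/21436 ≈ 0.0020060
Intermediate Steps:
j(B, a) = (B + a)/(-96 + a) (j(B, a) = (B + a)/(a - 96) = (B + a)/(-96 + a))
M(p, U) = 9 + U*p (M(p, U) = p*U + 9 = U*p + 9 = 9 + U*p)
j(27, 188)/M(-98 + 30, V(11)) = ((27 + 188)/(-96 + 188))/(9 - 17*(-98 + 30)) = (215/92)/(9 - 17*(-68)) = ((1/92)*215)/(9 + 1156) = (215/92)/1165 = (215/92)*(1/1165) = 43/21436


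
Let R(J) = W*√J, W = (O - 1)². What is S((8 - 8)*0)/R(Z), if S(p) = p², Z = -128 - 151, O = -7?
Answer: 0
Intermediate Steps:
Z = -279
W = 64 (W = (-7 - 1)² = (-8)² = 64)
R(J) = 64*√J
S((8 - 8)*0)/R(Z) = ((8 - 8)*0)²/((64*√(-279))) = (0*0)²/((64*(3*I*√31))) = 0²/((192*I*√31)) = 0*(-I*√31/5952) = 0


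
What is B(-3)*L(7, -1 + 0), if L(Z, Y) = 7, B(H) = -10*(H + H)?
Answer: 420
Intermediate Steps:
B(H) = -20*H
B(-3)*L(7, -1 + 0) = -20*(-3)*7 = 60*7 = 420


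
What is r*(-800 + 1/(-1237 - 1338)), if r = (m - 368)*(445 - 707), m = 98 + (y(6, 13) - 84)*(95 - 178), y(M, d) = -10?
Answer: 4065173013384/2575 ≈ 1.5787e+9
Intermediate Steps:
m = 7900 (m = 98 + (-10 - 84)*(95 - 178) = 98 - 94*(-83) = 98 + 7802 = 7900)
r = -1973384 (r = (7900 - 368)*(445 - 707) = 7532*(-262) = -1973384)
r*(-800 + 1/(-1237 - 1338)) = -1973384*(-800 + 1/(-1237 - 1338)) = -1973384*(-800 + 1/(-2575)) = -1973384*(-800 - 1/2575) = -1973384*(-2060001/2575) = 4065173013384/2575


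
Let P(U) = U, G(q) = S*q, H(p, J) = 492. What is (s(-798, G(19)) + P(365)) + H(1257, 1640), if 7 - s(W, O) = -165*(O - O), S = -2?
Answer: 864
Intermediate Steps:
G(q) = -2*q
s(W, O) = 7 (s(W, O) = 7 - (-165)*(O - O) = 7 - (-165)*0 = 7 - 1*0 = 7 + 0 = 7)
(s(-798, G(19)) + P(365)) + H(1257, 1640) = (7 + 365) + 492 = 372 + 492 = 864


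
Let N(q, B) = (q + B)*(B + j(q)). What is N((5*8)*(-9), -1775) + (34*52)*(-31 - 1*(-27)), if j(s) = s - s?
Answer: 3782553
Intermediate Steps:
j(s) = 0
N(q, B) = B*(B + q) (N(q, B) = (q + B)*(B + 0) = (B + q)*B = B*(B + q))
N((5*8)*(-9), -1775) + (34*52)*(-31 - 1*(-27)) = -1775*(-1775 + (5*8)*(-9)) + (34*52)*(-31 - 1*(-27)) = -1775*(-1775 + 40*(-9)) + 1768*(-31 + 27) = -1775*(-1775 - 360) + 1768*(-4) = -1775*(-2135) - 7072 = 3789625 - 7072 = 3782553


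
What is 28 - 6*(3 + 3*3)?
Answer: -44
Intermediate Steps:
28 - 6*(3 + 3*3) = 28 - 6*(3 + 9) = 28 - 6*12 = 28 - 72 = -44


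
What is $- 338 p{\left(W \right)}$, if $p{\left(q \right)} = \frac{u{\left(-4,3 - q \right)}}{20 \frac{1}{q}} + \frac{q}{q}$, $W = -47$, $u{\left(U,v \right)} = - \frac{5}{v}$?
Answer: $- \frac{41743}{100} \approx -417.43$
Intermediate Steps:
$p{\left(q \right)} = 1 - \frac{q}{4 \left(3 - q\right)}$ ($p{\left(q \right)} = \frac{\left(-5\right) \frac{1}{3 - q}}{20 \frac{1}{q}} + \frac{q}{q} = - \frac{5}{3 - q} \frac{q}{20} + 1 = - \frac{q}{4 \left(3 - q\right)} + 1 = 1 - \frac{q}{4 \left(3 - q\right)}$)
$- 338 p{\left(W \right)} = - 338 \frac{-12 + 5 \left(-47\right)}{4 \left(-3 - 47\right)} = - 338 \frac{-12 - 235}{4 \left(-50\right)} = - 338 \cdot \frac{1}{4} \left(- \frac{1}{50}\right) \left(-247\right) = \left(-338\right) \frac{247}{200} = - \frac{41743}{100}$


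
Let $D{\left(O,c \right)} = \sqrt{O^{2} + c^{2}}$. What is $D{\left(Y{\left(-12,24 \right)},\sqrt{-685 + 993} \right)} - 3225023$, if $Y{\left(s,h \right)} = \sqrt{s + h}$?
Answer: $-3225023 + 8 \sqrt{5} \approx -3.225 \cdot 10^{6}$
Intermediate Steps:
$Y{\left(s,h \right)} = \sqrt{h + s}$
$D{\left(Y{\left(-12,24 \right)},\sqrt{-685 + 993} \right)} - 3225023 = \sqrt{\left(\sqrt{24 - 12}\right)^{2} + \left(\sqrt{-685 + 993}\right)^{2}} - 3225023 = \sqrt{\left(\sqrt{12}\right)^{2} + \left(\sqrt{308}\right)^{2}} - 3225023 = \sqrt{\left(2 \sqrt{3}\right)^{2} + \left(2 \sqrt{77}\right)^{2}} - 3225023 = \sqrt{12 + 308} - 3225023 = \sqrt{320} - 3225023 = 8 \sqrt{5} - 3225023 = -3225023 + 8 \sqrt{5}$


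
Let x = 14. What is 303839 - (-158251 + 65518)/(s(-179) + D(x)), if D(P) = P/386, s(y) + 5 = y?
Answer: 3589968742/11835 ≈ 3.0334e+5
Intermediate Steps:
s(y) = -5 + y
D(P) = P/386 (D(P) = P*(1/386) = P/386)
303839 - (-158251 + 65518)/(s(-179) + D(x)) = 303839 - (-158251 + 65518)/((-5 - 179) + (1/386)*14) = 303839 - (-92733)/(-184 + 7/193) = 303839 - (-92733)/(-35505/193) = 303839 - (-92733)*(-193)/35505 = 303839 - 1*5965823/11835 = 303839 - 5965823/11835 = 3589968742/11835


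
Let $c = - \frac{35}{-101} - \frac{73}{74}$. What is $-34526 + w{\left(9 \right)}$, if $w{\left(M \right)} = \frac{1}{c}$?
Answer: $- \frac{165145332}{4783} \approx -34528.0$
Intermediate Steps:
$c = - \frac{4783}{7474}$ ($c = \left(-35\right) \left(- \frac{1}{101}\right) - \frac{73}{74} = \frac{35}{101} - \frac{73}{74} = - \frac{4783}{7474} \approx -0.63995$)
$w{\left(M \right)} = - \frac{7474}{4783}$ ($w{\left(M \right)} = \frac{1}{- \frac{4783}{7474}} = - \frac{7474}{4783}$)
$-34526 + w{\left(9 \right)} = -34526 - \frac{7474}{4783} = - \frac{165145332}{4783}$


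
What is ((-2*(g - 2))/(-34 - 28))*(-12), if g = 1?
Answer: 12/31 ≈ 0.38710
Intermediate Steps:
((-2*(g - 2))/(-34 - 28))*(-12) = ((-2*(1 - 2))/(-34 - 28))*(-12) = ((-2*(-1))/(-62))*(-12) = -1/62*2*(-12) = -1/31*(-12) = 12/31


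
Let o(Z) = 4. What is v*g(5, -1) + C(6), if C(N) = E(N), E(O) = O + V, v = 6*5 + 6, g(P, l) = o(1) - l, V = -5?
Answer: 181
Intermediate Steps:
g(P, l) = 4 - l
v = 36 (v = 30 + 6 = 36)
E(O) = -5 + O (E(O) = O - 5 = -5 + O)
C(N) = -5 + N
v*g(5, -1) + C(6) = 36*(4 - 1*(-1)) + (-5 + 6) = 36*(4 + 1) + 1 = 36*5 + 1 = 180 + 1 = 181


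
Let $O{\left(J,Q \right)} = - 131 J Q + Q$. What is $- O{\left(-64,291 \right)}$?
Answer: $-2440035$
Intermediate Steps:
$O{\left(J,Q \right)} = Q - 131 J Q$ ($O{\left(J,Q \right)} = - 131 J Q + Q = Q - 131 J Q$)
$- O{\left(-64,291 \right)} = - 291 \left(1 - -8384\right) = - 291 \left(1 + 8384\right) = - 291 \cdot 8385 = \left(-1\right) 2440035 = -2440035$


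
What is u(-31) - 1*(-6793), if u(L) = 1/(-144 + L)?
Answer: 1188774/175 ≈ 6793.0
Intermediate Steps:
u(-31) - 1*(-6793) = 1/(-144 - 31) - 1*(-6793) = 1/(-175) + 6793 = -1/175 + 6793 = 1188774/175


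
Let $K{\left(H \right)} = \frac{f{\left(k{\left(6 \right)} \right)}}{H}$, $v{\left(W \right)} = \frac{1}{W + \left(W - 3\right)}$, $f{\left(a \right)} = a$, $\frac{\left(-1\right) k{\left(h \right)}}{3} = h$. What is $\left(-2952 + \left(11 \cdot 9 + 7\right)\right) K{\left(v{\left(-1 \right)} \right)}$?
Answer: $-256140$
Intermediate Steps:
$k{\left(h \right)} = - 3 h$
$v{\left(W \right)} = \frac{1}{-3 + 2 W}$ ($v{\left(W \right)} = \frac{1}{W + \left(-3 + W\right)} = \frac{1}{-3 + 2 W}$)
$K{\left(H \right)} = - \frac{18}{H}$ ($K{\left(H \right)} = \frac{\left(-3\right) 6}{H} = - \frac{18}{H}$)
$\left(-2952 + \left(11 \cdot 9 + 7\right)\right) K{\left(v{\left(-1 \right)} \right)} = \left(-2952 + \left(11 \cdot 9 + 7\right)\right) \left(- \frac{18}{\frac{1}{-3 + 2 \left(-1\right)}}\right) = \left(-2952 + \left(99 + 7\right)\right) \left(- \frac{18}{\frac{1}{-3 - 2}}\right) = \left(-2952 + 106\right) \left(- \frac{18}{\frac{1}{-5}}\right) = - 2846 \left(- \frac{18}{- \frac{1}{5}}\right) = - 2846 \left(\left(-18\right) \left(-5\right)\right) = \left(-2846\right) 90 = -256140$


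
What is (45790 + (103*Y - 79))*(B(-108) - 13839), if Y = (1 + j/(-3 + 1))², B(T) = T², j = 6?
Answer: -100317525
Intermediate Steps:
Y = 4 (Y = (1 + 6/(-3 + 1))² = (1 + 6/(-2))² = (1 - ½*6)² = (1 - 3)² = (-2)² = 4)
(45790 + (103*Y - 79))*(B(-108) - 13839) = (45790 + (103*4 - 79))*((-108)² - 13839) = (45790 + (412 - 79))*(11664 - 13839) = (45790 + 333)*(-2175) = 46123*(-2175) = -100317525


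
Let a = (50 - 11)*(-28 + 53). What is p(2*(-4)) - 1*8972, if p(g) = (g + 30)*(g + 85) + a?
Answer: -6303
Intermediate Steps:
a = 975 (a = 39*25 = 975)
p(g) = 975 + (30 + g)*(85 + g) (p(g) = (g + 30)*(g + 85) + 975 = (30 + g)*(85 + g) + 975 = 975 + (30 + g)*(85 + g))
p(2*(-4)) - 1*8972 = (3525 + (2*(-4))**2 + 115*(2*(-4))) - 1*8972 = (3525 + (-8)**2 + 115*(-8)) - 8972 = (3525 + 64 - 920) - 8972 = 2669 - 8972 = -6303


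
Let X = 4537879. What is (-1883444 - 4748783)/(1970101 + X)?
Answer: -6632227/6507980 ≈ -1.0191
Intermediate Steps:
(-1883444 - 4748783)/(1970101 + X) = (-1883444 - 4748783)/(1970101 + 4537879) = -6632227/6507980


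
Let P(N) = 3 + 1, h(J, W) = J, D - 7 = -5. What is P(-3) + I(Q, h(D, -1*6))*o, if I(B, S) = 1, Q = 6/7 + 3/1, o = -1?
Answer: 3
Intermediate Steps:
D = 2 (D = 7 - 5 = 2)
Q = 27/7 (Q = 6*(⅐) + 3*1 = 6/7 + 3 = 27/7 ≈ 3.8571)
P(N) = 4
P(-3) + I(Q, h(D, -1*6))*o = 4 + 1*(-1) = 4 - 1 = 3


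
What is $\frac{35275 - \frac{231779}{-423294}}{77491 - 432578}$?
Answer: $- \frac{14931927629}{150306196578} \approx -0.099343$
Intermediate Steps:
$\frac{35275 - \frac{231779}{-423294}}{77491 - 432578} = \frac{35275 - - \frac{231779}{423294}}{-355087} = \left(35275 + \frac{231779}{423294}\right) \left(- \frac{1}{355087}\right) = \frac{14931927629}{423294} \left(- \frac{1}{355087}\right) = - \frac{14931927629}{150306196578}$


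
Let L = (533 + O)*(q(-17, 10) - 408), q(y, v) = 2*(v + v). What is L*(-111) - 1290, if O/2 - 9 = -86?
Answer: 15480102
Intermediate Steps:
O = -154 (O = 18 + 2*(-86) = 18 - 172 = -154)
q(y, v) = 4*v (q(y, v) = 2*(2*v) = 4*v)
L = -139472 (L = (533 - 154)*(4*10 - 408) = 379*(40 - 408) = 379*(-368) = -139472)
L*(-111) - 1290 = -139472*(-111) - 1290 = 15481392 - 1290 = 15480102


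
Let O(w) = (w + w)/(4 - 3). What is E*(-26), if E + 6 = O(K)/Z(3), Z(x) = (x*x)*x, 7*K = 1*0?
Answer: 156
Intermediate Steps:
K = 0 (K = (1*0)/7 = (⅐)*0 = 0)
Z(x) = x³ (Z(x) = x²*x = x³)
O(w) = 2*w (O(w) = (2*w)/1 = (2*w)*1 = 2*w)
E = -6 (E = -6 + (2*0)/(3³) = -6 + 0/27 = -6 + 0*(1/27) = -6 + 0 = -6)
E*(-26) = -6*(-26) = 156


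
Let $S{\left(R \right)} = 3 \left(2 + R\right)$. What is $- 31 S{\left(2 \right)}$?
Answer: $-372$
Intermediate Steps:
$S{\left(R \right)} = 6 + 3 R$
$- 31 S{\left(2 \right)} = - 31 \left(6 + 3 \cdot 2\right) = - 31 \left(6 + 6\right) = \left(-31\right) 12 = -372$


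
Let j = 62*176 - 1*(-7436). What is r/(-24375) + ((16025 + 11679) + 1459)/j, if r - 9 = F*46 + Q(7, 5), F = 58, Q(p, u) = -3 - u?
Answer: 220625771/149077500 ≈ 1.4799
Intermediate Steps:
r = 2669 (r = 9 + (58*46 + (-3 - 1*5)) = 9 + (2668 + (-3 - 5)) = 9 + (2668 - 8) = 9 + 2660 = 2669)
j = 18348 (j = 10912 + 7436 = 18348)
r/(-24375) + ((16025 + 11679) + 1459)/j = 2669/(-24375) + ((16025 + 11679) + 1459)/18348 = 2669*(-1/24375) + (27704 + 1459)*(1/18348) = -2669/24375 + 29163*(1/18348) = -2669/24375 + 9721/6116 = 220625771/149077500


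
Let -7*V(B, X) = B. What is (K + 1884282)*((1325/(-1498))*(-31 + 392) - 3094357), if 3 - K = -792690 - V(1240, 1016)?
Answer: -86864167062496935/10486 ≈ -8.2838e+12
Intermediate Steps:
V(B, X) = -B/7
K = 5547611/7 (K = 3 - (-792690 - (-1)*1240/7) = 3 - (-792690 - 1*(-1240/7)) = 3 - (-792690 + 1240/7) = 3 - 1*(-5547590/7) = 3 + 5547590/7 = 5547611/7 ≈ 7.9252e+5)
(K + 1884282)*((1325/(-1498))*(-31 + 392) - 3094357) = (5547611/7 + 1884282)*((1325/(-1498))*(-31 + 392) - 3094357) = 18737585*((1325*(-1/1498))*361 - 3094357)/7 = 18737585*(-1325/1498*361 - 3094357)/7 = 18737585*(-478325/1498 - 3094357)/7 = (18737585/7)*(-4635825111/1498) = -86864167062496935/10486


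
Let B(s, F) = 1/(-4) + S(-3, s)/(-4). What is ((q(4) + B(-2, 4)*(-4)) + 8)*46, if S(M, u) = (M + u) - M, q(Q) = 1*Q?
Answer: 506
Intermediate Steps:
q(Q) = Q
S(M, u) = u
B(s, F) = -1/4 - s/4 (B(s, F) = 1/(-4) + s/(-4) = 1*(-1/4) + s*(-1/4) = -1/4 - s/4)
((q(4) + B(-2, 4)*(-4)) + 8)*46 = ((4 + (-1/4 - 1/4*(-2))*(-4)) + 8)*46 = ((4 + (-1/4 + 1/2)*(-4)) + 8)*46 = ((4 + (1/4)*(-4)) + 8)*46 = ((4 - 1) + 8)*46 = (3 + 8)*46 = 11*46 = 506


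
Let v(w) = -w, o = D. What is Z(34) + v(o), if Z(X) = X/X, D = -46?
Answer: 47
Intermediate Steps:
o = -46
Z(X) = 1
Z(34) + v(o) = 1 - 1*(-46) = 1 + 46 = 47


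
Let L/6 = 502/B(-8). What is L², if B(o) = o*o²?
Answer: 567009/16384 ≈ 34.607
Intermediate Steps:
B(o) = o³
L = -753/128 (L = 6*(502/((-8)³)) = 6*(502/(-512)) = 6*(502*(-1/512)) = 6*(-251/256) = -753/128 ≈ -5.8828)
L² = (-753/128)² = 567009/16384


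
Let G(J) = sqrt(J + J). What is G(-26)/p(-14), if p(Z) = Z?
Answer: -I*sqrt(13)/7 ≈ -0.51508*I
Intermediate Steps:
G(J) = sqrt(2)*sqrt(J) (G(J) = sqrt(2*J) = sqrt(2)*sqrt(J))
G(-26)/p(-14) = (sqrt(2)*sqrt(-26))/(-14) = (sqrt(2)*(I*sqrt(26)))*(-1/14) = (2*I*sqrt(13))*(-1/14) = -I*sqrt(13)/7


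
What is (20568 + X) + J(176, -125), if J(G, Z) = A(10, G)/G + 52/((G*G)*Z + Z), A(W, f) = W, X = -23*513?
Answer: 2988029799049/340747000 ≈ 8769.1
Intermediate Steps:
X = -11799
J(G, Z) = 10/G + 52/(Z + Z*G²) (J(G, Z) = 10/G + 52/((G*G)*Z + Z) = 10/G + 52/(G²*Z + Z) = 10/G + 52/(Z*G² + Z) = 10/G + 52/(Z + Z*G²))
(20568 + X) + J(176, -125) = (20568 - 11799) + 2*(5*(-125) + 26*176 + 5*(-125)*176²)/(176*(-125)*(1 + 176²)) = 8769 + 2*(1/176)*(-1/125)*(-625 + 4576 + 5*(-125)*30976)/(1 + 30976) = 8769 + 2*(1/176)*(-1/125)*(-625 + 4576 - 19360000)/30977 = 8769 + 2*(1/176)*(-1/125)*(1/30977)*(-19356049) = 8769 + 19356049/340747000 = 2988029799049/340747000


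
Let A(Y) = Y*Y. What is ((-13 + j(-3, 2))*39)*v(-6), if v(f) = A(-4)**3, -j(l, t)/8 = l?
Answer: 1757184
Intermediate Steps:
j(l, t) = -8*l
A(Y) = Y**2
v(f) = 4096 (v(f) = ((-4)**2)**3 = 16**3 = 4096)
((-13 + j(-3, 2))*39)*v(-6) = ((-13 - 8*(-3))*39)*4096 = ((-13 + 24)*39)*4096 = (11*39)*4096 = 429*4096 = 1757184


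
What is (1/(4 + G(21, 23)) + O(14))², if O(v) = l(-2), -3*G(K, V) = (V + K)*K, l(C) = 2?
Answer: 368449/92416 ≈ 3.9869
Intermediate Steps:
G(K, V) = -K*(K + V)/3 (G(K, V) = -(V + K)*K/3 = -(K + V)*K/3 = -K*(K + V)/3)
O(v) = 2
(1/(4 + G(21, 23)) + O(14))² = (1/(4 - ⅓*21*(21 + 23)) + 2)² = (1/(4 - ⅓*21*44) + 2)² = (1/(4 - 308) + 2)² = (1/(-304) + 2)² = (-1/304 + 2)² = (607/304)² = 368449/92416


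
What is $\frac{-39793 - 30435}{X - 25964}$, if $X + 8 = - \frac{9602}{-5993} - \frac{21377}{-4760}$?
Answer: $\frac{2003371683040}{740721115079} \approx 2.7046$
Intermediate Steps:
$X = - \frac{54395559}{28526680}$ ($X = -8 - \left(- \frac{21377}{4760} - \frac{9602}{5993}\right) = -8 - - \frac{173817881}{28526680} = -8 + \left(\frac{9602}{5993} + \frac{21377}{4760}\right) = -8 + \frac{173817881}{28526680} = - \frac{54395559}{28526680} \approx -1.9068$)
$\frac{-39793 - 30435}{X - 25964} = \frac{-39793 - 30435}{- \frac{54395559}{28526680} - 25964} = - \frac{70228}{- \frac{740721115079}{28526680}} = \left(-70228\right) \left(- \frac{28526680}{740721115079}\right) = \frac{2003371683040}{740721115079}$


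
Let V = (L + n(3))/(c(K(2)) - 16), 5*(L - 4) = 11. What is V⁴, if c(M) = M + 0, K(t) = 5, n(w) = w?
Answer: 4477456/9150625 ≈ 0.48931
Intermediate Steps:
L = 31/5 (L = 4 + (⅕)*11 = 4 + 11/5 = 31/5 ≈ 6.2000)
c(M) = M
V = -46/55 (V = (31/5 + 3)/(5 - 16) = (46/5)/(-11) = (46/5)*(-1/11) = -46/55 ≈ -0.83636)
V⁴ = (-46/55)⁴ = 4477456/9150625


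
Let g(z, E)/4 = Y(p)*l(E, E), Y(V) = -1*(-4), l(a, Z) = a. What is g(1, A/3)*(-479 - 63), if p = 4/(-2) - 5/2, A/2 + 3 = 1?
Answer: 34688/3 ≈ 11563.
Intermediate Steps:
A = -4 (A = -6 + 2*1 = -6 + 2 = -4)
p = -9/2 (p = 4*(-1/2) - 5*1/2 = -2 - 5/2 = -9/2 ≈ -4.5000)
Y(V) = 4
g(z, E) = 16*E (g(z, E) = 4*(4*E) = 16*E)
g(1, A/3)*(-479 - 63) = (16*(-4/3))*(-479 - 63) = (16*(-4*1/3))*(-542) = (16*(-4/3))*(-542) = -64/3*(-542) = 34688/3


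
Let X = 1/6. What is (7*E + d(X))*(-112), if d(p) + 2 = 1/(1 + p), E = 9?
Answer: -6928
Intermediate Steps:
X = 1/6 ≈ 0.16667
d(p) = -2 + 1/(1 + p)
(7*E + d(X))*(-112) = (7*9 + (-1 - 2*1/6)/(1 + 1/6))*(-112) = (63 + (-1 - 1/3)/(7/6))*(-112) = (63 + (6/7)*(-4/3))*(-112) = (63 - 8/7)*(-112) = (433/7)*(-112) = -6928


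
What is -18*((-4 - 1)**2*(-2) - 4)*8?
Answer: 7776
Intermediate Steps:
-18*((-4 - 1)**2*(-2) - 4)*8 = -18*((-5)**2*(-2) - 4)*8 = -18*(25*(-2) - 4)*8 = -18*(-50 - 4)*8 = -18*(-54)*8 = 972*8 = 7776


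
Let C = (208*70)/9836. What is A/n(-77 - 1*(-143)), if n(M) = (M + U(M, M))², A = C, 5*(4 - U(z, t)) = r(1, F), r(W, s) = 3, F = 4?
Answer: 91000/296085731 ≈ 0.00030734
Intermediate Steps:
U(z, t) = 17/5 (U(z, t) = 4 - ⅕*3 = 4 - ⅗ = 17/5)
C = 3640/2459 (C = 14560*(1/9836) = 3640/2459 ≈ 1.4803)
A = 3640/2459 ≈ 1.4803
n(M) = (17/5 + M)² (n(M) = (M + 17/5)² = (17/5 + M)²)
A/n(-77 - 1*(-143)) = 3640/(2459*(((17 + 5*(-77 - 1*(-143)))²/25))) = 3640/(2459*(((17 + 5*(-77 + 143))²/25))) = 3640/(2459*(((17 + 5*66)²/25))) = 3640/(2459*(((17 + 330)²/25))) = 3640/(2459*(((1/25)*347²))) = 3640/(2459*(((1/25)*120409))) = 3640/(2459*(120409/25)) = (3640/2459)*(25/120409) = 91000/296085731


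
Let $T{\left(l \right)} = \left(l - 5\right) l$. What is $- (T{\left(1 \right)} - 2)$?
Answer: $6$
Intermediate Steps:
$T{\left(l \right)} = l \left(-5 + l\right)$ ($T{\left(l \right)} = \left(-5 + l\right) l = l \left(-5 + l\right)$)
$- (T{\left(1 \right)} - 2) = - (1 \left(-5 + 1\right) - 2) = - (1 \left(-4\right) - 2) = - (-4 - 2) = \left(-1\right) \left(-6\right) = 6$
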